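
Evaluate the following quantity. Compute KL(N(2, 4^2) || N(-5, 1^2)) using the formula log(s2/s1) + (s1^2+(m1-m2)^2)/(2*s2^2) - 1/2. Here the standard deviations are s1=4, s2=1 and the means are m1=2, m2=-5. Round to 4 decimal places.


KL divergence between normal distributions:
KL = log(s2/s1) + (s1^2 + (m1-m2)^2)/(2*s2^2) - 1/2.
log(1/4) = -1.386294.
(4^2 + (2--5)^2)/(2*1^2) = (16 + 49)/2 = 32.5.
KL = -1.386294 + 32.5 - 0.5 = 30.6137

30.6137


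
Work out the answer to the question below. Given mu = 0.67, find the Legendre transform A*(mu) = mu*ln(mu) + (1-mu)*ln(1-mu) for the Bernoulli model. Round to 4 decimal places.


Legendre transform for Bernoulli:
A*(mu) = mu*log(mu) + (1-mu)*log(1-mu).
mu = 0.67, 1-mu = 0.33.
mu*log(mu) = 0.67*log(0.67) = -0.26832.
(1-mu)*log(1-mu) = 0.33*log(0.33) = -0.365859.
A* = -0.26832 + -0.365859 = -0.6342

-0.6342


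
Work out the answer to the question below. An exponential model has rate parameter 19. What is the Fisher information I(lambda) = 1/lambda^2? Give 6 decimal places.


Fisher information for exponential: I(lambda) = 1/lambda^2.
lambda = 19, lambda^2 = 361.
I = 1/361 = 0.002770

0.002770


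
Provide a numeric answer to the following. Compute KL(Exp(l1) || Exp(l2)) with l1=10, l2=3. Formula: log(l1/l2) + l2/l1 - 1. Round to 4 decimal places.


KL divergence for exponential family:
KL = log(l1/l2) + l2/l1 - 1.
log(10/3) = 1.203973.
3/10 = 0.3.
KL = 1.203973 + 0.3 - 1 = 0.5040

0.5040


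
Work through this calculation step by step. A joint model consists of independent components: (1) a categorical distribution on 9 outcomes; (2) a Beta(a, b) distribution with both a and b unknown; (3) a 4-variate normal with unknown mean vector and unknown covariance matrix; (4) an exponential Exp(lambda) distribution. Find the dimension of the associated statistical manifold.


The dimension of a statistical manifold equals the number of free
(independent) real parameters of the model. For a product of independent
blocks the parameter counts add.
- categorical on 9 outcomes (probabilities sum to 1): 9-1 = 8.
- Beta (a, b): 2.
- 4-variate normal: 4 (mean) + 4*5/2 = 10 (symmetric covariance) = 14.
- exponential (lambda): 1.
Total = 8 + 2 + 14 + 1 = 25.
Dimension = 25

25


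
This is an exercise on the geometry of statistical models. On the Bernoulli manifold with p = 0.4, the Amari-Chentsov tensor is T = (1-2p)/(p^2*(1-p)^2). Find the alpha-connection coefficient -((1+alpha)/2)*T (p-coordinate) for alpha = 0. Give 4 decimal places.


Skewness (Amari-Chentsov) tensor: T = (1-2p)/(p^2*(1-p)^2).
p = 0.4, 1-2p = 0.2, p^2 = 0.16, (1-p)^2 = 0.36.
T = 0.2/(0.16 * 0.36) = 3.472222.
In the p-coordinate, Gamma^(alpha) = Gamma^(0) - (alpha/2)*T with Gamma^(0) = (1/2)*g'(p) = -T/2,
so Gamma^(alpha) = -((1+alpha)/2)*T.
alpha = 0, -(1+alpha)/2 = -0.5.
Gamma = -0.5 * 3.472222 = -1.7361

-1.7361


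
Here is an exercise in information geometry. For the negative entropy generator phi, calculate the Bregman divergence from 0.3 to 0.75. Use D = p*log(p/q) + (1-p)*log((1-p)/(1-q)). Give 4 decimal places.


Bregman divergence with negative entropy generator:
D = p*log(p/q) + (1-p)*log((1-p)/(1-q)).
p = 0.3, q = 0.75.
p*log(p/q) = 0.3*log(0.3/0.75) = -0.274887.
(1-p)*log((1-p)/(1-q)) = 0.7*log(0.7/0.25) = 0.720734.
D = -0.274887 + 0.720734 = 0.4458

0.4458


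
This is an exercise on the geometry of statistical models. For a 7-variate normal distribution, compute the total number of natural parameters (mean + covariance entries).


Exponential family dimension calculation:
For 7-dim MVN: mean has 7 params, covariance has 7*8/2 = 28 unique entries.
Total dim = 7 + 28 = 35.

35


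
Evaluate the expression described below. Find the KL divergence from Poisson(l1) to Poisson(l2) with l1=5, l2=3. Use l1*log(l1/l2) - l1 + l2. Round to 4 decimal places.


KL divergence for Poisson:
KL = l1*log(l1/l2) - l1 + l2.
l1 = 5, l2 = 3.
log(5/3) = 0.510826.
l1*log(l1/l2) = 5 * 0.510826 = 2.554128.
KL = 2.554128 - 5 + 3 = 0.5541

0.5541


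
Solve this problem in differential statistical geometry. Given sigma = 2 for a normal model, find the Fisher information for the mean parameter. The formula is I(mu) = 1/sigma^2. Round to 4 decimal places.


The Fisher information for the mean of a normal distribution is I(mu) = 1/sigma^2.
sigma = 2, so sigma^2 = 4.
I(mu) = 1/4 = 0.2500

0.2500


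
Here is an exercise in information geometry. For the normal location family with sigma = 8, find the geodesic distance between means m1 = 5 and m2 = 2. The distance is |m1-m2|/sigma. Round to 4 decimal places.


On the fixed-variance normal subfamily, geodesic distance = |m1-m2|/sigma.
|5 - 2| = 3.
sigma = 8.
d = 3/8 = 0.3750

0.3750


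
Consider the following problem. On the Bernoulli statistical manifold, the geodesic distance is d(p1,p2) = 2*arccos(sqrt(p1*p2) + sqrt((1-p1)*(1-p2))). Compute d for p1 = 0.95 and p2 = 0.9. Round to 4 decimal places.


Geodesic distance on Bernoulli manifold:
d(p1,p2) = 2*arccos(sqrt(p1*p2) + sqrt((1-p1)*(1-p2))).
sqrt(p1*p2) = sqrt(0.95*0.9) = 0.924662.
sqrt((1-p1)*(1-p2)) = sqrt(0.05*0.1) = 0.070711.
arg = 0.924662 + 0.070711 = 0.995373.
d = 2*arccos(0.995373) = 0.1925

0.1925


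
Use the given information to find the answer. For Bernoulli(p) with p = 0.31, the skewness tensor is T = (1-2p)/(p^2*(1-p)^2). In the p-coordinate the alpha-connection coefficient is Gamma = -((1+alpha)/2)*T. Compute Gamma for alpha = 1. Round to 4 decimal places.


Skewness (Amari-Chentsov) tensor: T = (1-2p)/(p^2*(1-p)^2).
p = 0.31, 1-2p = 0.38, p^2 = 0.0961, (1-p)^2 = 0.4761.
T = 0.38/(0.0961 * 0.4761) = 8.305428.
In the p-coordinate, Gamma^(alpha) = Gamma^(0) - (alpha/2)*T with Gamma^(0) = (1/2)*g'(p) = -T/2,
so Gamma^(alpha) = -((1+alpha)/2)*T.
alpha = 1, -(1+alpha)/2 = -1.0.
Gamma = -1.0 * 8.305428 = -8.3054

-8.3054


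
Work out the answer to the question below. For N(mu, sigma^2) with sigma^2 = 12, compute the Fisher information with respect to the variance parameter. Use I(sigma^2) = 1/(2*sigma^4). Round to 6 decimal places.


Fisher information for variance: I(sigma^2) = 1/(2*sigma^4).
sigma^2 = 12, so sigma^4 = 144.
I = 1/(2*144) = 1/288 = 0.003472

0.003472


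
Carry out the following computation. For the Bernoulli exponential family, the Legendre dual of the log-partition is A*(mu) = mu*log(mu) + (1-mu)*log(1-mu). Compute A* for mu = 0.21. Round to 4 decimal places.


Legendre transform for Bernoulli:
A*(mu) = mu*log(mu) + (1-mu)*log(1-mu).
mu = 0.21, 1-mu = 0.79.
mu*log(mu) = 0.21*log(0.21) = -0.327736.
(1-mu)*log(1-mu) = 0.79*log(0.79) = -0.186221.
A* = -0.327736 + -0.186221 = -0.5140

-0.5140


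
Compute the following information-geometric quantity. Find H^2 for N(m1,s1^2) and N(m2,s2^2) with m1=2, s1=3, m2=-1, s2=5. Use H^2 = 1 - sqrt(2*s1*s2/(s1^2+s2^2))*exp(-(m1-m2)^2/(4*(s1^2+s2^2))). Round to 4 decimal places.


Squared Hellinger distance for Gaussians:
H^2 = 1 - sqrt(2*s1*s2/(s1^2+s2^2)) * exp(-(m1-m2)^2/(4*(s1^2+s2^2))).
s1^2 = 9, s2^2 = 25, s1^2+s2^2 = 34.
sqrt(2*3*5/(34)) = 0.939336.
(m1-m2)^2 = (3)^2 = 9.
exp(-9/(4*34)) = exp(-0.066176) = 0.935966.
H^2 = 1 - 0.939336*0.935966 = 0.1208

0.1208


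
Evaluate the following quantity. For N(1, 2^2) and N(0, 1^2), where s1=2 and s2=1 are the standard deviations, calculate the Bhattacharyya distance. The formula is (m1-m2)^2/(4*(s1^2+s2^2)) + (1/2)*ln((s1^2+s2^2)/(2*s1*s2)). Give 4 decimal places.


Bhattacharyya distance between two Gaussians:
DB = (m1-m2)^2/(4*(s1^2+s2^2)) + (1/2)*ln((s1^2+s2^2)/(2*s1*s2)).
(m1-m2)^2 = (1)^2 = 1.
s1^2+s2^2 = 4 + 1 = 5.
term1 = 1/20 = 0.05.
term2 = 0.5*ln(5/4.0) = 0.111572.
DB = 0.05 + 0.111572 = 0.1616

0.1616


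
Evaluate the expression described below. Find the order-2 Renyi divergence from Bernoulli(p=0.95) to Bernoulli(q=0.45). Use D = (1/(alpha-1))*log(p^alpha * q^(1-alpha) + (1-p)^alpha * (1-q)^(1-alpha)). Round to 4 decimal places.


Renyi divergence of order alpha between Bernoulli distributions:
D = (1/(alpha-1))*log(p^alpha * q^(1-alpha) + (1-p)^alpha * (1-q)^(1-alpha)).
alpha = 2, p = 0.95, q = 0.45.
p^alpha * q^(1-alpha) = 0.95^2 * 0.45^-1 = 2.005556.
(1-p)^alpha * (1-q)^(1-alpha) = 0.05^2 * 0.55^-1 = 0.004545.
sum = 2.005556 + 0.004545 = 2.010101.
D = (1/1)*log(2.010101) = 0.6982

0.6982


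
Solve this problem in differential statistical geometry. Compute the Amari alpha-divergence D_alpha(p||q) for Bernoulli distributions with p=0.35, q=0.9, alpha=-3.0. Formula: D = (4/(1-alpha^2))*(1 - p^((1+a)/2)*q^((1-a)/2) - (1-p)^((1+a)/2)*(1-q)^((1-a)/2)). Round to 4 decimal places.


Amari alpha-divergence:
D = (4/(1-alpha^2))*(1 - p^((1+a)/2)*q^((1-a)/2) - (1-p)^((1+a)/2)*(1-q)^((1-a)/2)).
alpha = -3.0, p = 0.35, q = 0.9.
e1 = (1+alpha)/2 = -1.0, e2 = (1-alpha)/2 = 2.0.
t1 = p^e1 * q^e2 = 0.35^-1.0 * 0.9^2.0 = 2.314286.
t2 = (1-p)^e1 * (1-q)^e2 = 0.65^-1.0 * 0.1^2.0 = 0.015385.
4/(1-alpha^2) = -0.5.
D = -0.5*(1 - 2.314286 - 0.015385) = 0.6648

0.6648


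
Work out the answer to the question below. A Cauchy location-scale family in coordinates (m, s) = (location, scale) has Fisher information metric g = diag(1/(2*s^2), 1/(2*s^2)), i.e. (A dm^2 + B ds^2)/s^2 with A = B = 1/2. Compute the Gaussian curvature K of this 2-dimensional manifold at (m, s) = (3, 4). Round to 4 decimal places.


The metric has the form g = (A dm^2 + B ds^2)/s^2 with A = 1/2, B = 1/2.
Substitute u = sqrt(A/B)*m: g = B*(du^2 + ds^2)/s^2, i.e. B times the
Poincare upper half-plane metric, which has constant Gaussian curvature -1.
Scaling a 2D metric by a constant c divides the Gaussian curvature by c,
so K = -1/B = -1/(1/2) = -2.0000 everywhere (the point (m, s) = (3, 4) is irrelevant:
the curvature is constant).
The requested Gaussian curvature is K = -2.0000.

-2.0000


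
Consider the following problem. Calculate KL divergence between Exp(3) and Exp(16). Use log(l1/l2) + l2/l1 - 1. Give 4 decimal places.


KL divergence for exponential family:
KL = log(l1/l2) + l2/l1 - 1.
log(3/16) = -1.673976.
16/3 = 5.333333.
KL = -1.673976 + 5.333333 - 1 = 2.6594

2.6594


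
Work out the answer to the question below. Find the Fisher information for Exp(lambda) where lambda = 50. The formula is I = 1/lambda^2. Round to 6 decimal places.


Fisher information for exponential: I(lambda) = 1/lambda^2.
lambda = 50, lambda^2 = 2500.
I = 1/2500 = 0.000400

0.000400


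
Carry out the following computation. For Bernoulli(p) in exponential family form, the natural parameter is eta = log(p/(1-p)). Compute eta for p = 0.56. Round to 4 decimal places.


Natural parameter for Bernoulli: eta = log(p/(1-p)).
p = 0.56, 1-p = 0.44.
p/(1-p) = 1.272727.
eta = log(1.272727) = 0.2412

0.2412


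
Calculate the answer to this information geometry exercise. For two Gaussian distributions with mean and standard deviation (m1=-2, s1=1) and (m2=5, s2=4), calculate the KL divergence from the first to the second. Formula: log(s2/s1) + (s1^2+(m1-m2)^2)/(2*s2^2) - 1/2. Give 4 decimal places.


KL divergence between normal distributions:
KL = log(s2/s1) + (s1^2 + (m1-m2)^2)/(2*s2^2) - 1/2.
log(4/1) = 1.386294.
(1^2 + (-2-5)^2)/(2*4^2) = (1 + 49)/32 = 1.5625.
KL = 1.386294 + 1.5625 - 0.5 = 2.4488

2.4488


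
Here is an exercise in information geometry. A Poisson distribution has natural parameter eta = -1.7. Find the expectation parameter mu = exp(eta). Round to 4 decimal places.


Expectation parameter for Poisson exponential family:
mu = exp(eta).
eta = -1.7.
mu = exp(-1.7) = 0.1827

0.1827


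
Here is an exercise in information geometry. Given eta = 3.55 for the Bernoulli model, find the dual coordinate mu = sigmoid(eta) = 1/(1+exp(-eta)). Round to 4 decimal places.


Dual coordinate (expectation parameter) for Bernoulli:
mu = 1/(1+exp(-eta)).
eta = 3.55.
exp(-eta) = exp(-3.55) = 0.028725.
mu = 1/(1+0.028725) = 0.9721

0.9721


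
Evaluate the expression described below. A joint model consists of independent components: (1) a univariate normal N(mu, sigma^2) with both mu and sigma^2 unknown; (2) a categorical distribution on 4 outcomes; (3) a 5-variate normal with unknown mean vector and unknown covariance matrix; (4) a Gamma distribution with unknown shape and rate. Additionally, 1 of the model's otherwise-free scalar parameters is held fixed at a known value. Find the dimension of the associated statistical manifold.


The dimension of a statistical manifold equals the number of free
(independent) real parameters of the model. For a product of independent
blocks the parameter counts add.
- normal (mu, sigma^2): 2.
- categorical on 4 outcomes (probabilities sum to 1): 4-1 = 3.
- 5-variate normal: 5 (mean) + 5*6/2 = 15 (symmetric covariance) = 20.
- Gamma (shape, rate): 2.
Total = 2 + 3 + 20 + 2 = 27.
1 parameter(s) fixed at known values: 27 - 1 = 26.
Dimension = 26

26


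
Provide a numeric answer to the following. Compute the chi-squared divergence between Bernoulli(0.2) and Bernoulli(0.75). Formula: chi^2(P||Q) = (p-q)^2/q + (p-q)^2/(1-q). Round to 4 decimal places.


Chi-squared divergence between Bernoulli distributions:
chi^2 = (p-q)^2/q + (p-q)^2/(1-q).
p = 0.2, q = 0.75, p-q = -0.55.
(p-q)^2 = 0.3025.
term1 = 0.3025/0.75 = 0.403333.
term2 = 0.3025/0.25 = 1.21.
chi^2 = 0.403333 + 1.21 = 1.6133

1.6133


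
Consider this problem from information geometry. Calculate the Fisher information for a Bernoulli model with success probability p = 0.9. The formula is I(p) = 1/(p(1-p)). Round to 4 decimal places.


For Bernoulli(p), Fisher information is I(p) = 1/(p*(1-p)).
p = 0.9, 1-p = 0.1.
p*(1-p) = 0.09.
I(p) = 1/0.09 = 11.1111

11.1111


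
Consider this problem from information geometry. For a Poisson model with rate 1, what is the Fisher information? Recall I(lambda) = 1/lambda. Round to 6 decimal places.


Fisher information for Poisson: I(lambda) = 1/lambda.
lambda = 1.
I(lambda) = 1/1 = 1.000000

1.000000


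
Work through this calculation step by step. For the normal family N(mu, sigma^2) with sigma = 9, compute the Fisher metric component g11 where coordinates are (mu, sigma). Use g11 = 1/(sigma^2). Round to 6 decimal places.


For the 2-parameter normal family, the Fisher metric has:
  g11 = 1/sigma^2, g22 = 2/sigma^2.
sigma = 9, sigma^2 = 81.
g11 = 0.012346

0.012346


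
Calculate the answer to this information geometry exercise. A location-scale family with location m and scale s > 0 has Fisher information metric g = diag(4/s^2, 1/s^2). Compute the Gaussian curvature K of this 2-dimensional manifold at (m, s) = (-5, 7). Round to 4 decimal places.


The metric has the form g = (A dm^2 + B ds^2)/s^2 with A = 4, B = 1.
Substitute u = sqrt(A/B)*m: g = B*(du^2 + ds^2)/s^2, i.e. B times the
Poincare upper half-plane metric, which has constant Gaussian curvature -1.
Scaling a 2D metric by a constant c divides the Gaussian curvature by c,
so K = -1/B = -1/(1) = -1.0000 everywhere (the point (m, s) = (-5, 7) is irrelevant:
the curvature is constant).
The requested Gaussian curvature is K = -1.0000.

-1.0000


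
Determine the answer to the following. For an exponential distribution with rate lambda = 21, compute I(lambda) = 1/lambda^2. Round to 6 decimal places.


Fisher information for exponential: I(lambda) = 1/lambda^2.
lambda = 21, lambda^2 = 441.
I = 1/441 = 0.002268

0.002268


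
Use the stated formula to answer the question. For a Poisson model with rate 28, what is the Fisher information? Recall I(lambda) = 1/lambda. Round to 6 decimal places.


Fisher information for Poisson: I(lambda) = 1/lambda.
lambda = 28.
I(lambda) = 1/28 = 0.035714

0.035714


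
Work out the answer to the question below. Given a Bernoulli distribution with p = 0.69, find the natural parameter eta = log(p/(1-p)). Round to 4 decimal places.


Natural parameter for Bernoulli: eta = log(p/(1-p)).
p = 0.69, 1-p = 0.31.
p/(1-p) = 2.225806.
eta = log(2.225806) = 0.8001

0.8001


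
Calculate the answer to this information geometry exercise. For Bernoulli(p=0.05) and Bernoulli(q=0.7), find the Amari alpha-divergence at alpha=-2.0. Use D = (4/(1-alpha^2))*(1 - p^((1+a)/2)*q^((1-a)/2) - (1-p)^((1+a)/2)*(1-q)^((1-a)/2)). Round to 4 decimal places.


Amari alpha-divergence:
D = (4/(1-alpha^2))*(1 - p^((1+a)/2)*q^((1-a)/2) - (1-p)^((1+a)/2)*(1-q)^((1-a)/2)).
alpha = -2.0, p = 0.05, q = 0.7.
e1 = (1+alpha)/2 = -0.5, e2 = (1-alpha)/2 = 1.5.
t1 = p^e1 * q^e2 = 0.05^-0.5 * 0.7^1.5 = 2.61916.
t2 = (1-p)^e1 * (1-q)^e2 = 0.95^-0.5 * 0.3^1.5 = 0.168585.
4/(1-alpha^2) = -1.333333.
D = -1.333333*(1 - 2.61916 - 0.168585) = 2.3837

2.3837


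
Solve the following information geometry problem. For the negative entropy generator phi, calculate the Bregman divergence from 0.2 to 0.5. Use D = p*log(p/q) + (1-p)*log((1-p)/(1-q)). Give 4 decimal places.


Bregman divergence with negative entropy generator:
D = p*log(p/q) + (1-p)*log((1-p)/(1-q)).
p = 0.2, q = 0.5.
p*log(p/q) = 0.2*log(0.2/0.5) = -0.183258.
(1-p)*log((1-p)/(1-q)) = 0.8*log(0.8/0.5) = 0.376003.
D = -0.183258 + 0.376003 = 0.1927

0.1927


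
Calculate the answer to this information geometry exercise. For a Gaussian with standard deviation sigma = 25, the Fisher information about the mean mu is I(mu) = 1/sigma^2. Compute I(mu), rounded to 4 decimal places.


The Fisher information for the mean of a normal distribution is I(mu) = 1/sigma^2.
sigma = 25, so sigma^2 = 625.
I(mu) = 1/625 = 0.0016

0.0016


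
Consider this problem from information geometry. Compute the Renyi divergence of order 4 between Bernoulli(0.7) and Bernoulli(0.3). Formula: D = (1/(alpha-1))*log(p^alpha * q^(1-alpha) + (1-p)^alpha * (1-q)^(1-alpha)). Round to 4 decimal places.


Renyi divergence of order alpha between Bernoulli distributions:
D = (1/(alpha-1))*log(p^alpha * q^(1-alpha) + (1-p)^alpha * (1-q)^(1-alpha)).
alpha = 4, p = 0.7, q = 0.3.
p^alpha * q^(1-alpha) = 0.7^4 * 0.3^-3 = 8.892593.
(1-p)^alpha * (1-q)^(1-alpha) = 0.3^4 * 0.7^-3 = 0.023615.
sum = 8.892593 + 0.023615 = 8.916208.
D = (1/3)*log(8.916208) = 0.7293

0.7293


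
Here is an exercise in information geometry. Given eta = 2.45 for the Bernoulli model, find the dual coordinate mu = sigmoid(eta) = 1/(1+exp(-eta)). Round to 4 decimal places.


Dual coordinate (expectation parameter) for Bernoulli:
mu = 1/(1+exp(-eta)).
eta = 2.45.
exp(-eta) = exp(-2.45) = 0.086294.
mu = 1/(1+0.086294) = 0.9206

0.9206


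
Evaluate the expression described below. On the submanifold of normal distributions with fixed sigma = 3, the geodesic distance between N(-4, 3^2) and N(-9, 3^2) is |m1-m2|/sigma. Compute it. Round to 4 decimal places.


On the fixed-variance normal subfamily, geodesic distance = |m1-m2|/sigma.
|-4 - -9| = 5.
sigma = 3.
d = 5/3 = 1.6667

1.6667


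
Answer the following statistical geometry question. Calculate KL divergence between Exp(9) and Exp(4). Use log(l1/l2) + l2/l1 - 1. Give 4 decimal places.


KL divergence for exponential family:
KL = log(l1/l2) + l2/l1 - 1.
log(9/4) = 0.81093.
4/9 = 0.444444.
KL = 0.81093 + 0.444444 - 1 = 0.2554

0.2554


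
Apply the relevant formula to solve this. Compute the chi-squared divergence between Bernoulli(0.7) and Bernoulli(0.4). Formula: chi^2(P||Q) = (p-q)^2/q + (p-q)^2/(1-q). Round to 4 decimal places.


Chi-squared divergence between Bernoulli distributions:
chi^2 = (p-q)^2/q + (p-q)^2/(1-q).
p = 0.7, q = 0.4, p-q = 0.3.
(p-q)^2 = 0.09.
term1 = 0.09/0.4 = 0.225.
term2 = 0.09/0.6 = 0.15.
chi^2 = 0.225 + 0.15 = 0.3750

0.3750


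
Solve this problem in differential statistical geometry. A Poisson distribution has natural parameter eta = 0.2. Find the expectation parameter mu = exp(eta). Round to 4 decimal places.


Expectation parameter for Poisson exponential family:
mu = exp(eta).
eta = 0.2.
mu = exp(0.2) = 1.2214

1.2214


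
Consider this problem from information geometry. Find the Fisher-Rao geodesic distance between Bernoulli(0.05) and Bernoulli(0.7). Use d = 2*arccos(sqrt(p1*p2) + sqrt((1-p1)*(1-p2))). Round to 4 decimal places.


Geodesic distance on Bernoulli manifold:
d(p1,p2) = 2*arccos(sqrt(p1*p2) + sqrt((1-p1)*(1-p2))).
sqrt(p1*p2) = sqrt(0.05*0.7) = 0.187083.
sqrt((1-p1)*(1-p2)) = sqrt(0.95*0.3) = 0.533854.
arg = 0.187083 + 0.533854 = 0.720937.
d = 2*arccos(0.720937) = 1.5313

1.5313


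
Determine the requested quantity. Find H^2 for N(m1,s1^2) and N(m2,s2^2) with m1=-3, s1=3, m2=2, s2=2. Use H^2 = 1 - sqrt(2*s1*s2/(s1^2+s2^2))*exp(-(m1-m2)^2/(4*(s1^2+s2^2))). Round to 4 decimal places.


Squared Hellinger distance for Gaussians:
H^2 = 1 - sqrt(2*s1*s2/(s1^2+s2^2)) * exp(-(m1-m2)^2/(4*(s1^2+s2^2))).
s1^2 = 9, s2^2 = 4, s1^2+s2^2 = 13.
sqrt(2*3*2/(13)) = 0.960769.
(m1-m2)^2 = (-5)^2 = 25.
exp(-25/(4*13)) = exp(-0.480769) = 0.618308.
H^2 = 1 - 0.960769*0.618308 = 0.4059

0.4059


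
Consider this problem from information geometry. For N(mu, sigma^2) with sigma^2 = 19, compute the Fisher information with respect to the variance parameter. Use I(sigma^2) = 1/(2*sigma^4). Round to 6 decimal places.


Fisher information for variance: I(sigma^2) = 1/(2*sigma^4).
sigma^2 = 19, so sigma^4 = 361.
I = 1/(2*361) = 1/722 = 0.001385

0.001385


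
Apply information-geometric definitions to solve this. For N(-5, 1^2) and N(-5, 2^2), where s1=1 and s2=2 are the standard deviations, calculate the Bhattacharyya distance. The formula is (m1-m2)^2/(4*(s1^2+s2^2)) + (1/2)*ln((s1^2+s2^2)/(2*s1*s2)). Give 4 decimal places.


Bhattacharyya distance between two Gaussians:
DB = (m1-m2)^2/(4*(s1^2+s2^2)) + (1/2)*ln((s1^2+s2^2)/(2*s1*s2)).
(m1-m2)^2 = (0)^2 = 0.
s1^2+s2^2 = 1 + 4 = 5.
term1 = 0/20 = 0.0.
term2 = 0.5*ln(5/4.0) = 0.111572.
DB = 0.0 + 0.111572 = 0.1116

0.1116


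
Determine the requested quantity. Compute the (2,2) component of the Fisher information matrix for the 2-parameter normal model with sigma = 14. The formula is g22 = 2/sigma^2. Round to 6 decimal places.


For the 2-parameter normal family, the Fisher metric has:
  g11 = 1/sigma^2, g22 = 2/sigma^2.
sigma = 14, sigma^2 = 196.
g22 = 0.010204

0.010204


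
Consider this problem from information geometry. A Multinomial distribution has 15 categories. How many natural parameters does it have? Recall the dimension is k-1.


Exponential family dimension calculation:
For Multinomial with k=15 categories, dim = k-1 = 14.

14


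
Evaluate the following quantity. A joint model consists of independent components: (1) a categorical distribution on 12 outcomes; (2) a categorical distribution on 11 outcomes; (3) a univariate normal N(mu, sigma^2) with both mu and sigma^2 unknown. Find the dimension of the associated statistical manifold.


The dimension of a statistical manifold equals the number of free
(independent) real parameters of the model. For a product of independent
blocks the parameter counts add.
- categorical on 12 outcomes (probabilities sum to 1): 12-1 = 11.
- categorical on 11 outcomes (probabilities sum to 1): 11-1 = 10.
- normal (mu, sigma^2): 2.
Total = 11 + 10 + 2 = 23.
Dimension = 23

23


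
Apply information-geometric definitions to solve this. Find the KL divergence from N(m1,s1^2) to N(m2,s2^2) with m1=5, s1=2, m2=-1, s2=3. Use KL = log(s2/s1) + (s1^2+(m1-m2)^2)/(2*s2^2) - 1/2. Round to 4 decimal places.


KL divergence between normal distributions:
KL = log(s2/s1) + (s1^2 + (m1-m2)^2)/(2*s2^2) - 1/2.
log(3/2) = 0.405465.
(2^2 + (5--1)^2)/(2*3^2) = (4 + 36)/18 = 2.222222.
KL = 0.405465 + 2.222222 - 0.5 = 2.1277

2.1277


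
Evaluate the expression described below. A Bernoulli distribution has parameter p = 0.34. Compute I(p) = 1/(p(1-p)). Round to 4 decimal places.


For Bernoulli(p), Fisher information is I(p) = 1/(p*(1-p)).
p = 0.34, 1-p = 0.66.
p*(1-p) = 0.2244.
I(p) = 1/0.2244 = 4.4563

4.4563


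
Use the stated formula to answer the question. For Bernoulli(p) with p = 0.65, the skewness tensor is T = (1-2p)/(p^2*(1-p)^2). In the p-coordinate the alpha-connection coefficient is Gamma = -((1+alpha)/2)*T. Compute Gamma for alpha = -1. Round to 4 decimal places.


Skewness (Amari-Chentsov) tensor: T = (1-2p)/(p^2*(1-p)^2).
p = 0.65, 1-2p = -0.3, p^2 = 0.4225, (1-p)^2 = 0.1225.
T = -0.3/(0.4225 * 0.1225) = -5.796401.
In the p-coordinate, Gamma^(alpha) = Gamma^(0) - (alpha/2)*T with Gamma^(0) = (1/2)*g'(p) = -T/2,
so Gamma^(alpha) = -((1+alpha)/2)*T.
alpha = -1, -(1+alpha)/2 = 0.0.
Gamma = 0.0 * -5.796401 = 0.0000

0.0000


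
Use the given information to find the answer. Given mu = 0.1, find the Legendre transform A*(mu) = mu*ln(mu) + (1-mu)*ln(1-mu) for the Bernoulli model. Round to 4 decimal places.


Legendre transform for Bernoulli:
A*(mu) = mu*log(mu) + (1-mu)*log(1-mu).
mu = 0.1, 1-mu = 0.9.
mu*log(mu) = 0.1*log(0.1) = -0.230259.
(1-mu)*log(1-mu) = 0.9*log(0.9) = -0.094824.
A* = -0.230259 + -0.094824 = -0.3251

-0.3251


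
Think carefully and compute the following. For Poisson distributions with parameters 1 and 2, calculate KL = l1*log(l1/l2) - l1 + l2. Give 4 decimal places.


KL divergence for Poisson:
KL = l1*log(l1/l2) - l1 + l2.
l1 = 1, l2 = 2.
log(1/2) = -0.693147.
l1*log(l1/l2) = 1 * -0.693147 = -0.693147.
KL = -0.693147 - 1 + 2 = 0.3069

0.3069


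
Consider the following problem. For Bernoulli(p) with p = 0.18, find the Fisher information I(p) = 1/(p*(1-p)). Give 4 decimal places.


For Bernoulli(p), Fisher information is I(p) = 1/(p*(1-p)).
p = 0.18, 1-p = 0.82.
p*(1-p) = 0.1476.
I(p) = 1/0.1476 = 6.7751

6.7751


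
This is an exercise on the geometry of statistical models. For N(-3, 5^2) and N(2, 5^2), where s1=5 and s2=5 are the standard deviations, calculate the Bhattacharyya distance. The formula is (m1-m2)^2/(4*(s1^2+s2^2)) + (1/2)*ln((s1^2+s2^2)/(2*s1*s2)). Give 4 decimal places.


Bhattacharyya distance between two Gaussians:
DB = (m1-m2)^2/(4*(s1^2+s2^2)) + (1/2)*ln((s1^2+s2^2)/(2*s1*s2)).
(m1-m2)^2 = (-5)^2 = 25.
s1^2+s2^2 = 25 + 25 = 50.
term1 = 25/200 = 0.125.
term2 = 0.5*ln(50/50.0) = 0.0.
DB = 0.125 + 0.0 = 0.1250

0.1250


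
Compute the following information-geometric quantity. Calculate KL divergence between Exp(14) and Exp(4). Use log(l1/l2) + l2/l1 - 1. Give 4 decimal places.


KL divergence for exponential family:
KL = log(l1/l2) + l2/l1 - 1.
log(14/4) = 1.252763.
4/14 = 0.285714.
KL = 1.252763 + 0.285714 - 1 = 0.5385

0.5385


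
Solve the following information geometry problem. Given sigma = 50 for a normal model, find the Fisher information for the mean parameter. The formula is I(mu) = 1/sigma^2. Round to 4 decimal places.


The Fisher information for the mean of a normal distribution is I(mu) = 1/sigma^2.
sigma = 50, so sigma^2 = 2500.
I(mu) = 1/2500 = 0.0004

0.0004


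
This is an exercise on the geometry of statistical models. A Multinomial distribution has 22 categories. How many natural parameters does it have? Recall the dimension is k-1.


Exponential family dimension calculation:
For Multinomial with k=22 categories, dim = k-1 = 21.

21


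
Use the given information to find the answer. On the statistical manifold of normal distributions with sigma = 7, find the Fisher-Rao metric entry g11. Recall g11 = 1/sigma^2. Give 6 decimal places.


For the 2-parameter normal family, the Fisher metric has:
  g11 = 1/sigma^2, g22 = 2/sigma^2.
sigma = 7, sigma^2 = 49.
g11 = 0.020408

0.020408


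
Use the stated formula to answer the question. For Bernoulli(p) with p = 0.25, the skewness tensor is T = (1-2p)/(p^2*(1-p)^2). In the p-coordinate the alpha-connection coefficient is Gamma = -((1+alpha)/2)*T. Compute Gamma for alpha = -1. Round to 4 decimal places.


Skewness (Amari-Chentsov) tensor: T = (1-2p)/(p^2*(1-p)^2).
p = 0.25, 1-2p = 0.5, p^2 = 0.0625, (1-p)^2 = 0.5625.
T = 0.5/(0.0625 * 0.5625) = 14.222222.
In the p-coordinate, Gamma^(alpha) = Gamma^(0) - (alpha/2)*T with Gamma^(0) = (1/2)*g'(p) = -T/2,
so Gamma^(alpha) = -((1+alpha)/2)*T.
alpha = -1, -(1+alpha)/2 = 0.0.
Gamma = 0.0 * 14.222222 = 0.0000

0.0000


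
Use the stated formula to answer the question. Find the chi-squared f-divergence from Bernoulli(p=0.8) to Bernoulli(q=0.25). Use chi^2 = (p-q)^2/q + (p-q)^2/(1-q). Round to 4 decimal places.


Chi-squared divergence between Bernoulli distributions:
chi^2 = (p-q)^2/q + (p-q)^2/(1-q).
p = 0.8, q = 0.25, p-q = 0.55.
(p-q)^2 = 0.3025.
term1 = 0.3025/0.25 = 1.21.
term2 = 0.3025/0.75 = 0.403333.
chi^2 = 1.21 + 0.403333 = 1.6133

1.6133


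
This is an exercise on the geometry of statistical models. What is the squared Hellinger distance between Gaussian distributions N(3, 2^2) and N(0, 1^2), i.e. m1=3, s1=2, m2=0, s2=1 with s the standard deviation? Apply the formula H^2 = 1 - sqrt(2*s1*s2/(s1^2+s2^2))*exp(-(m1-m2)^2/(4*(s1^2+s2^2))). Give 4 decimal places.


Squared Hellinger distance for Gaussians:
H^2 = 1 - sqrt(2*s1*s2/(s1^2+s2^2)) * exp(-(m1-m2)^2/(4*(s1^2+s2^2))).
s1^2 = 4, s2^2 = 1, s1^2+s2^2 = 5.
sqrt(2*2*1/(5)) = 0.894427.
(m1-m2)^2 = (3)^2 = 9.
exp(-9/(4*5)) = exp(-0.45) = 0.637628.
H^2 = 1 - 0.894427*0.637628 = 0.4297

0.4297


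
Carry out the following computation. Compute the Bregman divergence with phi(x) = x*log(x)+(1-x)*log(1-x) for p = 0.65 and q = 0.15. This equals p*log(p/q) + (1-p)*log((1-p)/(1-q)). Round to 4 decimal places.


Bregman divergence with negative entropy generator:
D = p*log(p/q) + (1-p)*log((1-p)/(1-q)).
p = 0.65, q = 0.15.
p*log(p/q) = 0.65*log(0.65/0.15) = 0.953119.
(1-p)*log((1-p)/(1-q)) = 0.35*log(0.35/0.85) = -0.310556.
D = 0.953119 + -0.310556 = 0.6426

0.6426


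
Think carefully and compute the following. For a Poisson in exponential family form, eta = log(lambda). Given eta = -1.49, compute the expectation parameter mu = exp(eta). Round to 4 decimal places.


Expectation parameter for Poisson exponential family:
mu = exp(eta).
eta = -1.49.
mu = exp(-1.49) = 0.2254

0.2254


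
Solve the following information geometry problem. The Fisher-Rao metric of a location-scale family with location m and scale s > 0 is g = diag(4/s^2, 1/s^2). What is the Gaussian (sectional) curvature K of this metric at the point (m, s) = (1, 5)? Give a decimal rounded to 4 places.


The metric has the form g = (A dm^2 + B ds^2)/s^2 with A = 4, B = 1.
Substitute u = sqrt(A/B)*m: g = B*(du^2 + ds^2)/s^2, i.e. B times the
Poincare upper half-plane metric, which has constant Gaussian curvature -1.
Scaling a 2D metric by a constant c divides the Gaussian curvature by c,
so K = -1/B = -1/(1) = -1.0000 everywhere (the point (m, s) = (1, 5) is irrelevant:
the curvature is constant).
The requested Gaussian curvature is K = -1.0000.

-1.0000


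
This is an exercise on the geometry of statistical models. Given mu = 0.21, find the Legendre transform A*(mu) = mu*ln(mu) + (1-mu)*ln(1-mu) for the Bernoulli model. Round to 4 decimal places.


Legendre transform for Bernoulli:
A*(mu) = mu*log(mu) + (1-mu)*log(1-mu).
mu = 0.21, 1-mu = 0.79.
mu*log(mu) = 0.21*log(0.21) = -0.327736.
(1-mu)*log(1-mu) = 0.79*log(0.79) = -0.186221.
A* = -0.327736 + -0.186221 = -0.5140

-0.5140


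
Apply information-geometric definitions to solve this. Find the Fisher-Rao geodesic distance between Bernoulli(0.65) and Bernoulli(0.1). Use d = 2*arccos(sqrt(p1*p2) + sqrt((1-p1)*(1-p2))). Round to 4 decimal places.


Geodesic distance on Bernoulli manifold:
d(p1,p2) = 2*arccos(sqrt(p1*p2) + sqrt((1-p1)*(1-p2))).
sqrt(p1*p2) = sqrt(0.65*0.1) = 0.254951.
sqrt((1-p1)*(1-p2)) = sqrt(0.35*0.9) = 0.561249.
arg = 0.254951 + 0.561249 = 0.8162.
d = 2*arccos(0.8162) = 1.2320

1.2320


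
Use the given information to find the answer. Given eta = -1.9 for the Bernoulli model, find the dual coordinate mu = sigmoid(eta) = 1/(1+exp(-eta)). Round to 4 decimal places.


Dual coordinate (expectation parameter) for Bernoulli:
mu = 1/(1+exp(-eta)).
eta = -1.9.
exp(-eta) = exp(1.9) = 6.685894.
mu = 1/(1+6.685894) = 0.1301

0.1301


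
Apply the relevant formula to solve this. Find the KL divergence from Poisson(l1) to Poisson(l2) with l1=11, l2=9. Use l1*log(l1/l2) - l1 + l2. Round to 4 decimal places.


KL divergence for Poisson:
KL = l1*log(l1/l2) - l1 + l2.
l1 = 11, l2 = 9.
log(11/9) = 0.200671.
l1*log(l1/l2) = 11 * 0.200671 = 2.207378.
KL = 2.207378 - 11 + 9 = 0.2074

0.2074


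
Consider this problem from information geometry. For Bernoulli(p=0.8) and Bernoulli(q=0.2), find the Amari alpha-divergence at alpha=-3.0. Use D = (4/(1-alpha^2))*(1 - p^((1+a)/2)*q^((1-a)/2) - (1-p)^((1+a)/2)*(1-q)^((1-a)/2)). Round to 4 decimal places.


Amari alpha-divergence:
D = (4/(1-alpha^2))*(1 - p^((1+a)/2)*q^((1-a)/2) - (1-p)^((1+a)/2)*(1-q)^((1-a)/2)).
alpha = -3.0, p = 0.8, q = 0.2.
e1 = (1+alpha)/2 = -1.0, e2 = (1-alpha)/2 = 2.0.
t1 = p^e1 * q^e2 = 0.8^-1.0 * 0.2^2.0 = 0.05.
t2 = (1-p)^e1 * (1-q)^e2 = 0.2^-1.0 * 0.8^2.0 = 3.2.
4/(1-alpha^2) = -0.5.
D = -0.5*(1 - 0.05 - 3.2) = 1.1250

1.1250


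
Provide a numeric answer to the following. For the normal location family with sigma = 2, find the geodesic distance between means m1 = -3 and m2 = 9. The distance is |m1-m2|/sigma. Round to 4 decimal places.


On the fixed-variance normal subfamily, geodesic distance = |m1-m2|/sigma.
|-3 - 9| = 12.
sigma = 2.
d = 12/2 = 6.0000

6.0000


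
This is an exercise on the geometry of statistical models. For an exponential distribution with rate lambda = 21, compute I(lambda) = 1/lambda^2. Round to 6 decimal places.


Fisher information for exponential: I(lambda) = 1/lambda^2.
lambda = 21, lambda^2 = 441.
I = 1/441 = 0.002268

0.002268


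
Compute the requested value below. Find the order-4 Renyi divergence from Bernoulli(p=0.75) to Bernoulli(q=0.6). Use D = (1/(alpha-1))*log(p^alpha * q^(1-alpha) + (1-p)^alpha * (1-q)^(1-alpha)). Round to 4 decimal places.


Renyi divergence of order alpha between Bernoulli distributions:
D = (1/(alpha-1))*log(p^alpha * q^(1-alpha) + (1-p)^alpha * (1-q)^(1-alpha)).
alpha = 4, p = 0.75, q = 0.6.
p^alpha * q^(1-alpha) = 0.75^4 * 0.6^-3 = 1.464844.
(1-p)^alpha * (1-q)^(1-alpha) = 0.25^4 * 0.4^-3 = 0.061035.
sum = 1.464844 + 0.061035 = 1.525879.
D = (1/3)*log(1.525879) = 0.1409

0.1409


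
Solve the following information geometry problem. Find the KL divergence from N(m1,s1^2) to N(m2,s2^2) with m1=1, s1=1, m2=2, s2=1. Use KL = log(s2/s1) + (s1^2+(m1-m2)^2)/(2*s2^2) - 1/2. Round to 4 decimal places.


KL divergence between normal distributions:
KL = log(s2/s1) + (s1^2 + (m1-m2)^2)/(2*s2^2) - 1/2.
log(1/1) = 0.0.
(1^2 + (1-2)^2)/(2*1^2) = (1 + 1)/2 = 1.0.
KL = 0.0 + 1.0 - 0.5 = 0.5000

0.5000


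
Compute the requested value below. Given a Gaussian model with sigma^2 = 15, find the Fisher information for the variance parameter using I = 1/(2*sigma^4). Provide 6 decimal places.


Fisher information for variance: I(sigma^2) = 1/(2*sigma^4).
sigma^2 = 15, so sigma^4 = 225.
I = 1/(2*225) = 1/450 = 0.002222

0.002222


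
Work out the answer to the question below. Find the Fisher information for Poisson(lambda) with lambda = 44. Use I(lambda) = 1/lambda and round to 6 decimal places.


Fisher information for Poisson: I(lambda) = 1/lambda.
lambda = 44.
I(lambda) = 1/44 = 0.022727

0.022727


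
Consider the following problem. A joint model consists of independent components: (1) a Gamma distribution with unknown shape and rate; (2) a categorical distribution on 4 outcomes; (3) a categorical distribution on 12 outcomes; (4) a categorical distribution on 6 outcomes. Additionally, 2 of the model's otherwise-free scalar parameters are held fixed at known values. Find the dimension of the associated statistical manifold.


The dimension of a statistical manifold equals the number of free
(independent) real parameters of the model. For a product of independent
blocks the parameter counts add.
- Gamma (shape, rate): 2.
- categorical on 4 outcomes (probabilities sum to 1): 4-1 = 3.
- categorical on 12 outcomes (probabilities sum to 1): 12-1 = 11.
- categorical on 6 outcomes (probabilities sum to 1): 6-1 = 5.
Total = 2 + 3 + 11 + 5 = 21.
2 parameter(s) fixed at known values: 21 - 2 = 19.
Dimension = 19

19


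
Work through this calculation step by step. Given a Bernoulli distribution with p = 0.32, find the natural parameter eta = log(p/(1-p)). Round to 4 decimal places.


Natural parameter for Bernoulli: eta = log(p/(1-p)).
p = 0.32, 1-p = 0.68.
p/(1-p) = 0.470588.
eta = log(0.470588) = -0.7538

-0.7538


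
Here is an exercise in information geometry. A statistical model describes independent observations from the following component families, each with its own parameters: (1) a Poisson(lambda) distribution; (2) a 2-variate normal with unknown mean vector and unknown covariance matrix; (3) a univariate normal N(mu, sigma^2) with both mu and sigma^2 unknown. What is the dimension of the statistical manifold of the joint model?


The dimension of a statistical manifold equals the number of free
(independent) real parameters of the model. For a product of independent
blocks the parameter counts add.
- Poisson (lambda): 1.
- 2-variate normal: 2 (mean) + 2*3/2 = 3 (symmetric covariance) = 5.
- normal (mu, sigma^2): 2.
Total = 1 + 5 + 2 = 8.
Dimension = 8

8


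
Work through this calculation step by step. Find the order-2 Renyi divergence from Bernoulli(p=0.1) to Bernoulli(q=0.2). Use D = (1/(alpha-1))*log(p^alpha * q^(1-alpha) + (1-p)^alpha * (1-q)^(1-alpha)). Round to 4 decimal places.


Renyi divergence of order alpha between Bernoulli distributions:
D = (1/(alpha-1))*log(p^alpha * q^(1-alpha) + (1-p)^alpha * (1-q)^(1-alpha)).
alpha = 2, p = 0.1, q = 0.2.
p^alpha * q^(1-alpha) = 0.1^2 * 0.2^-1 = 0.05.
(1-p)^alpha * (1-q)^(1-alpha) = 0.9^2 * 0.8^-1 = 1.0125.
sum = 0.05 + 1.0125 = 1.0625.
D = (1/1)*log(1.0625) = 0.0606

0.0606


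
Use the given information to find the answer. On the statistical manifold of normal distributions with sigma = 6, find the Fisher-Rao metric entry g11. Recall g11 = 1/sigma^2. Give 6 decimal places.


For the 2-parameter normal family, the Fisher metric has:
  g11 = 1/sigma^2, g22 = 2/sigma^2.
sigma = 6, sigma^2 = 36.
g11 = 0.027778

0.027778


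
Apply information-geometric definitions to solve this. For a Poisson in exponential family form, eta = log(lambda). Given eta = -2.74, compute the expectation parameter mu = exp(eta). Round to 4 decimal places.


Expectation parameter for Poisson exponential family:
mu = exp(eta).
eta = -2.74.
mu = exp(-2.74) = 0.0646

0.0646


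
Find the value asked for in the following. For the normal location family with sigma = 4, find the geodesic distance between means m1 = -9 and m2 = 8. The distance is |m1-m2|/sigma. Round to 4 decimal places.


On the fixed-variance normal subfamily, geodesic distance = |m1-m2|/sigma.
|-9 - 8| = 17.
sigma = 4.
d = 17/4 = 4.2500

4.2500


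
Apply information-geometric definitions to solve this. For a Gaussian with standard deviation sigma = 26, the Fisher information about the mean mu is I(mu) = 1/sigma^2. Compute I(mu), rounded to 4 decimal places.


The Fisher information for the mean of a normal distribution is I(mu) = 1/sigma^2.
sigma = 26, so sigma^2 = 676.
I(mu) = 1/676 = 0.0015

0.0015


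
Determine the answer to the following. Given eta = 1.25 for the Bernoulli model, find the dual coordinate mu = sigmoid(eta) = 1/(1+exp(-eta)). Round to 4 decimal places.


Dual coordinate (expectation parameter) for Bernoulli:
mu = 1/(1+exp(-eta)).
eta = 1.25.
exp(-eta) = exp(-1.25) = 0.286505.
mu = 1/(1+0.286505) = 0.7773

0.7773


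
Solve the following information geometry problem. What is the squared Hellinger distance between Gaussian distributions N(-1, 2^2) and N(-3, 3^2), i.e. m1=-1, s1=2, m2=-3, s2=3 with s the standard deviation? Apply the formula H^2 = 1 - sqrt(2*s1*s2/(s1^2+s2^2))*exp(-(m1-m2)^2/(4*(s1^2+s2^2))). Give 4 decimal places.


Squared Hellinger distance for Gaussians:
H^2 = 1 - sqrt(2*s1*s2/(s1^2+s2^2)) * exp(-(m1-m2)^2/(4*(s1^2+s2^2))).
s1^2 = 4, s2^2 = 9, s1^2+s2^2 = 13.
sqrt(2*2*3/(13)) = 0.960769.
(m1-m2)^2 = (2)^2 = 4.
exp(-4/(4*13)) = exp(-0.076923) = 0.925961.
H^2 = 1 - 0.960769*0.925961 = 0.1104

0.1104


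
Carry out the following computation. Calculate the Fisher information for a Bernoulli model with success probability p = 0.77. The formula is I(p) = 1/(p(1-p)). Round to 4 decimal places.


For Bernoulli(p), Fisher information is I(p) = 1/(p*(1-p)).
p = 0.77, 1-p = 0.23.
p*(1-p) = 0.1771.
I(p) = 1/0.1771 = 5.6465

5.6465
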